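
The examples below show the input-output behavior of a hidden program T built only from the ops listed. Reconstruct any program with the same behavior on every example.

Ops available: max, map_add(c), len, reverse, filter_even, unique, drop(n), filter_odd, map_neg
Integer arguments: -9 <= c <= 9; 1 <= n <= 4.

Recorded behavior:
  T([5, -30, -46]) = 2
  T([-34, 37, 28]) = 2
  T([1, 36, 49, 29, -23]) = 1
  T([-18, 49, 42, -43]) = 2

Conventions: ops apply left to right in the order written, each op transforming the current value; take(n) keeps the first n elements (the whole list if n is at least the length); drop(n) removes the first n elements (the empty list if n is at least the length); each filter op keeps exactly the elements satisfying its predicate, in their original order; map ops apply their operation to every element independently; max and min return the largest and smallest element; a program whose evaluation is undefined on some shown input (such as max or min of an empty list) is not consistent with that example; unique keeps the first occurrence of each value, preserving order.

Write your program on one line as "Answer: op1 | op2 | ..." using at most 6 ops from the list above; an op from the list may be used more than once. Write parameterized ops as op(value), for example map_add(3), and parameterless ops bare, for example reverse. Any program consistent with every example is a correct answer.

map_neg | reverse | map_add(8) | filter_even | len

Check, running the answer program on each example:
  [5, -30, -46] -> [-5, 30, 46] -> [46, 30, -5] -> [54, 38, 3] -> [54, 38] -> 2
  [-34, 37, 28] -> [34, -37, -28] -> [-28, -37, 34] -> [-20, -29, 42] -> [-20, 42] -> 2
  [1, 36, 49, 29, -23] -> [-1, -36, -49, -29, 23] -> [23, -29, -49, -36, -1] -> [31, -21, -41, -28, 7] -> [-28] -> 1
  [-18, 49, 42, -43] -> [18, -49, -42, 43] -> [43, -42, -49, 18] -> [51, -34, -41, 26] -> [-34, 26] -> 2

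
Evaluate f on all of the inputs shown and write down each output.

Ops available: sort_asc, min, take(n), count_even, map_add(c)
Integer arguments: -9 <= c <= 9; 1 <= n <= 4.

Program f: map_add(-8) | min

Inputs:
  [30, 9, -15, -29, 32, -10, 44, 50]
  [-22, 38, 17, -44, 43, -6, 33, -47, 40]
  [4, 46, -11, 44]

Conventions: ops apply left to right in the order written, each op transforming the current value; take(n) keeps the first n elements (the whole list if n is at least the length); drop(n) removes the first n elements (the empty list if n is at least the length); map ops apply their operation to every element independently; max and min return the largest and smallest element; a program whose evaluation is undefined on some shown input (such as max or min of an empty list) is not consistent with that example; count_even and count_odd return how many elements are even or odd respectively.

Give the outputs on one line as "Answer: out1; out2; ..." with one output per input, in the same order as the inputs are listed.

Execution, op by op:
  [30, 9, -15, -29, 32, -10, 44, 50] -> [22, 1, -23, -37, 24, -18, 36, 42] -> -37
  [-22, 38, 17, -44, 43, -6, 33, -47, 40] -> [-30, 30, 9, -52, 35, -14, 25, -55, 32] -> -55
  [4, 46, -11, 44] -> [-4, 38, -19, 36] -> -19

-37; -55; -19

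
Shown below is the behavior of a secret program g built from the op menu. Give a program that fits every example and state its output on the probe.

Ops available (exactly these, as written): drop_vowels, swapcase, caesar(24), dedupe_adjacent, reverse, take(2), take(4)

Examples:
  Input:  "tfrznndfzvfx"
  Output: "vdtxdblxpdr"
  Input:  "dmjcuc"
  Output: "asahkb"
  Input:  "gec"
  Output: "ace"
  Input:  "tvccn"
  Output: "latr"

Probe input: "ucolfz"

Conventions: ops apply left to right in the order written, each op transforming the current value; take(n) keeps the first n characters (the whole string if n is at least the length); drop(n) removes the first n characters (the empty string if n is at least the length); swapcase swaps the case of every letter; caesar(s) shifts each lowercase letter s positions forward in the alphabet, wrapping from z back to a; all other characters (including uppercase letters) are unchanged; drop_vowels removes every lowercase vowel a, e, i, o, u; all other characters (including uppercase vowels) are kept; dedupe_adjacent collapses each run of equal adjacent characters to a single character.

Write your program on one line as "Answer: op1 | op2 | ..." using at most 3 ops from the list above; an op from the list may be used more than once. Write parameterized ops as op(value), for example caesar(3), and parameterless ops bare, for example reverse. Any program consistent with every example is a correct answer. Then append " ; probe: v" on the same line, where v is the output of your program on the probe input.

dedupe_adjacent | reverse | caesar(24) ; probe: "xdjmas"

Check, running the answer program on each example:
  "tfrznndfzvfx" -> "tfrzndfzvfx" -> "xfvzfdnzrft" -> "vdtxdblxpdr"
  "dmjcuc" -> "dmjcuc" -> "cucjmd" -> "asahkb"
  "gec" -> "gec" -> "ceg" -> "ace"
  "tvccn" -> "tvcn" -> "ncvt" -> "latr"
  probe: "ucolfz" -> "ucolfz" -> "zflocu" -> "xdjmas"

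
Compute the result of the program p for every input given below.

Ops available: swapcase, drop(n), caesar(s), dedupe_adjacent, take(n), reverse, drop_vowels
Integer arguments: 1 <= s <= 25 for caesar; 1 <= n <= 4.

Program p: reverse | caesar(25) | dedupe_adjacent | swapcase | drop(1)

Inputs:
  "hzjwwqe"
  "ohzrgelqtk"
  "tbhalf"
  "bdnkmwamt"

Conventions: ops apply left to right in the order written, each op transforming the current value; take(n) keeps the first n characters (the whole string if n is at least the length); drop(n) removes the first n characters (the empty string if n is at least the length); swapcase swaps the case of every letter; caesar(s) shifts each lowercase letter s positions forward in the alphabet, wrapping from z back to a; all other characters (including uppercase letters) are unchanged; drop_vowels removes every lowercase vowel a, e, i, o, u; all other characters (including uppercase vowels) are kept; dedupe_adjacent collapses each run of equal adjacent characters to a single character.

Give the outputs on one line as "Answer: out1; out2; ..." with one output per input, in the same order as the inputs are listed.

"PVIYG"; "SPKDFQYGN"; "KZGAS"; "LZVLJMCA"

Execution, op by op:
  "hzjwwqe" -> "eqwwjzh" -> "dpvviyg" -> "dpviyg" -> "DPVIYG" -> "PVIYG"
  "ohzrgelqtk" -> "ktqlegrzho" -> "jspkdfqygn" -> "jspkdfqygn" -> "JSPKDFQYGN" -> "SPKDFQYGN"
  "tbhalf" -> "flahbt" -> "ekzgas" -> "ekzgas" -> "EKZGAS" -> "KZGAS"
  "bdnkmwamt" -> "tmawmkndb" -> "slzvljmca" -> "slzvljmca" -> "SLZVLJMCA" -> "LZVLJMCA"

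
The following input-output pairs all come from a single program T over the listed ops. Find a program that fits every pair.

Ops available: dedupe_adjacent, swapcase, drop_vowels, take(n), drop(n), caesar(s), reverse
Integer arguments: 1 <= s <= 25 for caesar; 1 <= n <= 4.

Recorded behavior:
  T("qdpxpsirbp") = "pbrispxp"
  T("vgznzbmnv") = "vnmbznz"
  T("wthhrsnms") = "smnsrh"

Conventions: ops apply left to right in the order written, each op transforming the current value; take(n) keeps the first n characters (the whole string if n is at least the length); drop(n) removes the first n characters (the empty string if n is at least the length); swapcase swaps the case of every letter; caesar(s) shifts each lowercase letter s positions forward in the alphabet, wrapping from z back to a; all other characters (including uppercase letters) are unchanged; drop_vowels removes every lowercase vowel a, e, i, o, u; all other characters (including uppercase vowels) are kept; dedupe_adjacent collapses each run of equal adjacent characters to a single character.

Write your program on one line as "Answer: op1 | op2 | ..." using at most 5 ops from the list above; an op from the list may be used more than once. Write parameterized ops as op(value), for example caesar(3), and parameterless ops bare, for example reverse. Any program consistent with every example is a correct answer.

swapcase | drop(2) | reverse | swapcase | dedupe_adjacent

Check, running the answer program on each example:
  "qdpxpsirbp" -> "QDPXPSIRBP" -> "PXPSIRBP" -> "PBRISPXP" -> "pbrispxp" -> "pbrispxp"
  "vgznzbmnv" -> "VGZNZBMNV" -> "ZNZBMNV" -> "VNMBZNZ" -> "vnmbznz" -> "vnmbznz"
  "wthhrsnms" -> "WTHHRSNMS" -> "HHRSNMS" -> "SMNSRHH" -> "smnsrhh" -> "smnsrh"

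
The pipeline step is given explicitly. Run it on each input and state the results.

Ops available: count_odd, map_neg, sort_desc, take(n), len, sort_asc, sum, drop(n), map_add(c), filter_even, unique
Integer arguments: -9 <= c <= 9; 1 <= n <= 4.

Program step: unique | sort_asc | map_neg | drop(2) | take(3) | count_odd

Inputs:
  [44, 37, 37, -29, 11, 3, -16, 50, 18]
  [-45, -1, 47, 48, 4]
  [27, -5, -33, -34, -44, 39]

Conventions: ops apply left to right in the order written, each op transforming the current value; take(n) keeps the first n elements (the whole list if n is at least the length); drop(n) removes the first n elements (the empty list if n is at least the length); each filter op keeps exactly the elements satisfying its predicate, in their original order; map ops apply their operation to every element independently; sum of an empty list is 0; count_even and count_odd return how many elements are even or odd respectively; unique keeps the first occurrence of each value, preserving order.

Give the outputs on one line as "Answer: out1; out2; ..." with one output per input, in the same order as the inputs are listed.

2; 1; 3

Execution, op by op:
  [44, 37, 37, -29, 11, 3, -16, 50, 18] -> [44, 37, -29, 11, 3, -16, 50, 18] -> [-29, -16, 3, 11, 18, 37, 44, 50] -> [29, 16, -3, -11, -18, -37, -44, -50] -> [-3, -11, -18, -37, -44, -50] -> [-3, -11, -18] -> 2
  [-45, -1, 47, 48, 4] -> [-45, -1, 47, 48, 4] -> [-45, -1, 4, 47, 48] -> [45, 1, -4, -47, -48] -> [-4, -47, -48] -> [-4, -47, -48] -> 1
  [27, -5, -33, -34, -44, 39] -> [27, -5, -33, -34, -44, 39] -> [-44, -34, -33, -5, 27, 39] -> [44, 34, 33, 5, -27, -39] -> [33, 5, -27, -39] -> [33, 5, -27] -> 3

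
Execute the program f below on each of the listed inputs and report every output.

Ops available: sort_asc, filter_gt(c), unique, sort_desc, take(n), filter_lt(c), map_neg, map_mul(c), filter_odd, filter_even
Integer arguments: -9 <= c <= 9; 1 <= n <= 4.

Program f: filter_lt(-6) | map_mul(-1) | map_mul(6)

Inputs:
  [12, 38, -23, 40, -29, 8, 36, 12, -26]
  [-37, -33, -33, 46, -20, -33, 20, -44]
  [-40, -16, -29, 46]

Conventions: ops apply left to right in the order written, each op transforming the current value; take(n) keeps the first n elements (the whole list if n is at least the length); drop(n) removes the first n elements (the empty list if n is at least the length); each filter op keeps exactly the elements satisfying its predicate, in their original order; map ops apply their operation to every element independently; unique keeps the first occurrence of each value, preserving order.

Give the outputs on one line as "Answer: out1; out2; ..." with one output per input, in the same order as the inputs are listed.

[138, 174, 156]; [222, 198, 198, 120, 198, 264]; [240, 96, 174]

Execution, op by op:
  [12, 38, -23, 40, -29, 8, 36, 12, -26] -> [-23, -29, -26] -> [23, 29, 26] -> [138, 174, 156]
  [-37, -33, -33, 46, -20, -33, 20, -44] -> [-37, -33, -33, -20, -33, -44] -> [37, 33, 33, 20, 33, 44] -> [222, 198, 198, 120, 198, 264]
  [-40, -16, -29, 46] -> [-40, -16, -29] -> [40, 16, 29] -> [240, 96, 174]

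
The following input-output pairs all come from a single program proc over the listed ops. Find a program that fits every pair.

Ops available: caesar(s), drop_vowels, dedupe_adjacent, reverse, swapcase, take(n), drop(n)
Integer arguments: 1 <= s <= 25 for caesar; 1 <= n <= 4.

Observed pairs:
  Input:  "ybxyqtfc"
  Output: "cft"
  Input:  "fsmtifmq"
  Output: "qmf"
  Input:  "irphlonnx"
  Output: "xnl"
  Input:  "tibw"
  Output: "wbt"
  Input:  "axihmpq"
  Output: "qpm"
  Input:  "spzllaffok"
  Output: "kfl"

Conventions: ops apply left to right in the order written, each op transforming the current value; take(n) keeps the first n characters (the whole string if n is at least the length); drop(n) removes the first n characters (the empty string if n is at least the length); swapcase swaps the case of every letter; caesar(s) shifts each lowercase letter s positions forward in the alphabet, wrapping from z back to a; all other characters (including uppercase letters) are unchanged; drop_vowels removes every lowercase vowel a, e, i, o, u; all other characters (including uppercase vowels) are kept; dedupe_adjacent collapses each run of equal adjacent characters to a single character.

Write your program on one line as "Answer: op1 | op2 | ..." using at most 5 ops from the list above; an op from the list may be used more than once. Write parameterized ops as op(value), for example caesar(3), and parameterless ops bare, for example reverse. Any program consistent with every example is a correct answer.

drop_vowels | reverse | dedupe_adjacent | take(3)

Check, running the answer program on each example:
  "ybxyqtfc" -> "ybxyqtfc" -> "cftqyxby" -> "cftqyxby" -> "cft"
  "fsmtifmq" -> "fsmtfmq" -> "qmftmsf" -> "qmftmsf" -> "qmf"
  "irphlonnx" -> "rphlnnx" -> "xnnlhpr" -> "xnlhpr" -> "xnl"
  "tibw" -> "tbw" -> "wbt" -> "wbt" -> "wbt"
  "axihmpq" -> "xhmpq" -> "qpmhx" -> "qpmhx" -> "qpm"
  "spzllaffok" -> "spzllffk" -> "kffllzps" -> "kflzps" -> "kfl"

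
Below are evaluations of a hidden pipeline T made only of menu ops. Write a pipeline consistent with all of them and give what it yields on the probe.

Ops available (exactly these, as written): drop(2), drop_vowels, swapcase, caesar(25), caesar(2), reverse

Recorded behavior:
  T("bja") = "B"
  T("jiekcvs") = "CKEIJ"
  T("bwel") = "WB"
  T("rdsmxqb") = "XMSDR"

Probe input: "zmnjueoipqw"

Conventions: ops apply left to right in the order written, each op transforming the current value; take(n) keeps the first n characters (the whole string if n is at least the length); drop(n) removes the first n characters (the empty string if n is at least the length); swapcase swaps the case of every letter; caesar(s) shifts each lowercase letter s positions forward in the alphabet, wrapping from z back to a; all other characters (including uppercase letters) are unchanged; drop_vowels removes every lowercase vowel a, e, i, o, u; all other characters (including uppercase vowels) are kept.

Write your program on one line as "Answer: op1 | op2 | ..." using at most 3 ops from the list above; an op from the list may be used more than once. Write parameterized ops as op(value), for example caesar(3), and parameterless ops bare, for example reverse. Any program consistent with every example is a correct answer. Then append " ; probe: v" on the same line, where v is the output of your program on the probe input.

reverse | swapcase | drop(2) ; probe: "PIOEUJNMZ"

Check, running the answer program on each example:
  "bja" -> "ajb" -> "AJB" -> "B"
  "jiekcvs" -> "svckeij" -> "SVCKEIJ" -> "CKEIJ"
  "bwel" -> "lewb" -> "LEWB" -> "WB"
  "rdsmxqb" -> "bqxmsdr" -> "BQXMSDR" -> "XMSDR"
  probe: "zmnjueoipqw" -> "wqpioeujnmz" -> "WQPIOEUJNMZ" -> "PIOEUJNMZ"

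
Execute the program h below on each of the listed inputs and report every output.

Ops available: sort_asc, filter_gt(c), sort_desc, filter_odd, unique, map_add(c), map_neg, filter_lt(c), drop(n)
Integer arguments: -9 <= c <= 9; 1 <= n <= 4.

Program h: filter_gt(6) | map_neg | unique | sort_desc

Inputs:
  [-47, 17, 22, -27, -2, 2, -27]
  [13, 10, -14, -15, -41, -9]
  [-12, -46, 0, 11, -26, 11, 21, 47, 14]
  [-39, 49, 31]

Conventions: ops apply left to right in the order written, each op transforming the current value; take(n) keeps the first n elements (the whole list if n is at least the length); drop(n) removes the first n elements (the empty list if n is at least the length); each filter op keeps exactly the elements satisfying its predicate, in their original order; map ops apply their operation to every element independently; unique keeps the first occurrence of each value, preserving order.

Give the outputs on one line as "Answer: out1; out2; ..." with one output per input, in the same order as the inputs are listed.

[-17, -22]; [-10, -13]; [-11, -14, -21, -47]; [-31, -49]

Execution, op by op:
  [-47, 17, 22, -27, -2, 2, -27] -> [17, 22] -> [-17, -22] -> [-17, -22] -> [-17, -22]
  [13, 10, -14, -15, -41, -9] -> [13, 10] -> [-13, -10] -> [-13, -10] -> [-10, -13]
  [-12, -46, 0, 11, -26, 11, 21, 47, 14] -> [11, 11, 21, 47, 14] -> [-11, -11, -21, -47, -14] -> [-11, -21, -47, -14] -> [-11, -14, -21, -47]
  [-39, 49, 31] -> [49, 31] -> [-49, -31] -> [-49, -31] -> [-31, -49]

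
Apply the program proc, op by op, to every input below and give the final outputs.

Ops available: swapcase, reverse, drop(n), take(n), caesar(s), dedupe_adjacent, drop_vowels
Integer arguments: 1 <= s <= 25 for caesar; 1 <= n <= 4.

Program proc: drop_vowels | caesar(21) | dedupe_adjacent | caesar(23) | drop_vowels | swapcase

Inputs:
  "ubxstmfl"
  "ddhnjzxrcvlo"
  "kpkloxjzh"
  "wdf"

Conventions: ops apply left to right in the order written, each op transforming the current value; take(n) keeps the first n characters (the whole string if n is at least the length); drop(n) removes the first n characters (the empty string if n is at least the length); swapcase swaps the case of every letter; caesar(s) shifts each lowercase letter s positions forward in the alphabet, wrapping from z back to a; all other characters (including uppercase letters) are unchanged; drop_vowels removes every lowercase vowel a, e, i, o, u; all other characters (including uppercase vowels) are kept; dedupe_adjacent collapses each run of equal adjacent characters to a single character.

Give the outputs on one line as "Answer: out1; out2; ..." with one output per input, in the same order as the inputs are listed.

Execution, op by op:
  "ubxstmfl" -> "bxstmfl" -> "wsnohag" -> "wsnohag" -> "tpklexd" -> "tpklxd" -> "TPKLXD"
  "ddhnjzxrcvlo" -> "ddhnjzxrcvl" -> "yycieusmxqg" -> "ycieusmxqg" -> "vzfbrpjund" -> "vzfbrpjnd" -> "VZFBRPJND"
  "kpkloxjzh" -> "kpklxjzh" -> "fkfgseuc" -> "fkfgseuc" -> "chcdpbrz" -> "chcdpbrz" -> "CHCDPBRZ"
  "wdf" -> "wdf" -> "rya" -> "rya" -> "ovx" -> "vx" -> "VX"

"TPKLXD"; "VZFBRPJND"; "CHCDPBRZ"; "VX"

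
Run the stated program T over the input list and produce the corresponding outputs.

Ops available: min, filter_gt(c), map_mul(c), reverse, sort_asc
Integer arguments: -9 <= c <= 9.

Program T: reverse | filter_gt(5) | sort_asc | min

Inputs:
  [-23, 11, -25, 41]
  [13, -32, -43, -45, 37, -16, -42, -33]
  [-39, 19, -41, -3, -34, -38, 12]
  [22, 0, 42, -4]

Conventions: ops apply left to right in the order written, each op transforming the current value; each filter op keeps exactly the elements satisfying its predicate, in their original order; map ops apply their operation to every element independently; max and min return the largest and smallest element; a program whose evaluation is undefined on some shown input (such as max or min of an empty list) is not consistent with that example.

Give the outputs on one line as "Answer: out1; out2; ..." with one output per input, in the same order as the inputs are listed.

Execution, op by op:
  [-23, 11, -25, 41] -> [41, -25, 11, -23] -> [41, 11] -> [11, 41] -> 11
  [13, -32, -43, -45, 37, -16, -42, -33] -> [-33, -42, -16, 37, -45, -43, -32, 13] -> [37, 13] -> [13, 37] -> 13
  [-39, 19, -41, -3, -34, -38, 12] -> [12, -38, -34, -3, -41, 19, -39] -> [12, 19] -> [12, 19] -> 12
  [22, 0, 42, -4] -> [-4, 42, 0, 22] -> [42, 22] -> [22, 42] -> 22

11; 13; 12; 22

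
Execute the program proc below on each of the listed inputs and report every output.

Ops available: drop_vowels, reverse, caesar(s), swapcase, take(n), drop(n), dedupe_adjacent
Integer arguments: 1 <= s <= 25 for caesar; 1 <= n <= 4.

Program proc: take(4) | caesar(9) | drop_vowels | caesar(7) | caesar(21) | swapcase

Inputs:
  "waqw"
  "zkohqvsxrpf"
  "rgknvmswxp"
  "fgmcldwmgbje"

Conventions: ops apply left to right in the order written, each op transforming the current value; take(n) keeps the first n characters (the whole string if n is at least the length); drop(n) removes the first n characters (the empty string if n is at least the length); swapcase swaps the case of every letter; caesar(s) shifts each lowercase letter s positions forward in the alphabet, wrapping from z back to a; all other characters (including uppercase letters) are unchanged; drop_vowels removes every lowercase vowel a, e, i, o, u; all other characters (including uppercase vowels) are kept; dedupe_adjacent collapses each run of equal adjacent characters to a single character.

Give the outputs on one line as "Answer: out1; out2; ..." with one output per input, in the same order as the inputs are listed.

"HLBH"; "VZS"; "RVY"; "RXN"

Execution, op by op:
  "waqw" -> "waqw" -> "fjzf" -> "fjzf" -> "mqgm" -> "hlbh" -> "HLBH"
  "zkohqvsxrpf" -> "zkoh" -> "itxq" -> "txq" -> "aex" -> "vzs" -> "VZS"
  "rgknvmswxp" -> "rgkn" -> "aptw" -> "ptw" -> "wad" -> "rvy" -> "RVY"
  "fgmcldwmgbje" -> "fgmc" -> "opvl" -> "pvl" -> "wcs" -> "rxn" -> "RXN"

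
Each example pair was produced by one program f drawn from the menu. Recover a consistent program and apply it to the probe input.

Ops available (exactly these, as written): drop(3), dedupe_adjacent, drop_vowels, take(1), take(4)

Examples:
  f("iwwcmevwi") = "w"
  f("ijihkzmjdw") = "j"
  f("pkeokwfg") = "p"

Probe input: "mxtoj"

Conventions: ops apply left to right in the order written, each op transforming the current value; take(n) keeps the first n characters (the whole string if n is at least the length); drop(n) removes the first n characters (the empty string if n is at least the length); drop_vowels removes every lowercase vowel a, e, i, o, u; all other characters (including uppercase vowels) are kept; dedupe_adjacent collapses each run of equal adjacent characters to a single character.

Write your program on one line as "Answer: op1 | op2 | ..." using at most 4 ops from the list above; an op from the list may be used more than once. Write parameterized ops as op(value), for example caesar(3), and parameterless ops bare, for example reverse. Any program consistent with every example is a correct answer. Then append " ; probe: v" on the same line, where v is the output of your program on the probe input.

drop_vowels | take(4) | take(1) ; probe: "m"

Check, running the answer program on each example:
  "iwwcmevwi" -> "wwcmvw" -> "wwcm" -> "w"
  "ijihkzmjdw" -> "jhkzmjdw" -> "jhkz" -> "j"
  "pkeokwfg" -> "pkkwfg" -> "pkkw" -> "p"
  probe: "mxtoj" -> "mxtj" -> "mxtj" -> "m"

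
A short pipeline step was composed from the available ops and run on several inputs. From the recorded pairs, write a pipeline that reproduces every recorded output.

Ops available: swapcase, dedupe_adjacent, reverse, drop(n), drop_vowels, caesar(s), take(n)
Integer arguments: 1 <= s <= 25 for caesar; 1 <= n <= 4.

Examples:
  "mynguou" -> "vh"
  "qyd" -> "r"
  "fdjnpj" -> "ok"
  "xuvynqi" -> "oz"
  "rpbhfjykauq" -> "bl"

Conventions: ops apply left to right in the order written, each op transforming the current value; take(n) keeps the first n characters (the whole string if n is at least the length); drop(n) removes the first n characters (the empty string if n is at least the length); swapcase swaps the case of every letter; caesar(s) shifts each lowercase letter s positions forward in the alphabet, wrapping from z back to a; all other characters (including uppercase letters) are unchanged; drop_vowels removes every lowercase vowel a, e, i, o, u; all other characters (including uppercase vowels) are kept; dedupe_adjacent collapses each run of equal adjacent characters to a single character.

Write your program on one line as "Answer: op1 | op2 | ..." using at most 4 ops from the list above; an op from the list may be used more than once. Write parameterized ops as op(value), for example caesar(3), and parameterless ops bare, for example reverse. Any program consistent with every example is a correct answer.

reverse | drop(2) | caesar(1) | take(2)

Check, running the answer program on each example:
  "mynguou" -> "uougnym" -> "ugnym" -> "vhozn" -> "vh"
  "qyd" -> "dyq" -> "q" -> "r" -> "r"
  "fdjnpj" -> "jpnjdf" -> "njdf" -> "okeg" -> "ok"
  "xuvynqi" -> "iqnyvux" -> "nyvux" -> "ozwvy" -> "oz"
  "rpbhfjykauq" -> "quakyjfhbpr" -> "akyjfhbpr" -> "blzkgicqs" -> "bl"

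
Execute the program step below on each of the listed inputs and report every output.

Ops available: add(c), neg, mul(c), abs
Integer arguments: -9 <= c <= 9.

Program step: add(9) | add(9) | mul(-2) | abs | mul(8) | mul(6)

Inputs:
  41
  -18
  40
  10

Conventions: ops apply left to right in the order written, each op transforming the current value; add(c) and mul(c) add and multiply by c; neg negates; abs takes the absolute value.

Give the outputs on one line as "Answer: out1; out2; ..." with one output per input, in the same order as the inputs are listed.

5664; 0; 5568; 2688

Execution, op by op:
  41 -> 50 -> 59 -> -118 -> 118 -> 944 -> 5664
  -18 -> -9 -> 0 -> 0 -> 0 -> 0 -> 0
  40 -> 49 -> 58 -> -116 -> 116 -> 928 -> 5568
  10 -> 19 -> 28 -> -56 -> 56 -> 448 -> 2688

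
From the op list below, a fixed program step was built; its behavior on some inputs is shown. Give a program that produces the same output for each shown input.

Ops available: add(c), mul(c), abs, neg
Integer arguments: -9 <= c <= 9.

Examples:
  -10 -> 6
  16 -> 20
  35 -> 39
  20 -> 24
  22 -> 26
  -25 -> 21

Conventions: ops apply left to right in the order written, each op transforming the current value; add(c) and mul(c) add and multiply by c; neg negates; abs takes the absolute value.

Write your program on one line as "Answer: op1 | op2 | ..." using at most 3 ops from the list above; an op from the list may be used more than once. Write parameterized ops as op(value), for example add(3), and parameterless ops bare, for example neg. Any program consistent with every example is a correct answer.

add(7) | add(-3) | abs

Check, running the answer program on each example:
  -10 -> -3 -> -6 -> 6
  16 -> 23 -> 20 -> 20
  35 -> 42 -> 39 -> 39
  20 -> 27 -> 24 -> 24
  22 -> 29 -> 26 -> 26
  -25 -> -18 -> -21 -> 21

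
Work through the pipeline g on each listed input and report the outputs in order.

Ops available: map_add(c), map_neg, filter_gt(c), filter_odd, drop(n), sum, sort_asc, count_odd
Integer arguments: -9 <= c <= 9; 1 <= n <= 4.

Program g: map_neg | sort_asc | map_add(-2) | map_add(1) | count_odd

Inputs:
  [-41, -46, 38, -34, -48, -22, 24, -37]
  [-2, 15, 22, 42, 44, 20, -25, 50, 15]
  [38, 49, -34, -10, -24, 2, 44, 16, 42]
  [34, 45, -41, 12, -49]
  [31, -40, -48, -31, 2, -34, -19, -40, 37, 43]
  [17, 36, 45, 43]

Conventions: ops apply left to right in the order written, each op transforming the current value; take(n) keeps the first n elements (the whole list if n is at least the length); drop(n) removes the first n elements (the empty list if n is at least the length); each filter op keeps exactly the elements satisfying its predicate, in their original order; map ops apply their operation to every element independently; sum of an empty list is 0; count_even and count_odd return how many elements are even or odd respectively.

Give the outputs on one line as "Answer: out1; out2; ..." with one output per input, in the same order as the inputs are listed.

6; 6; 8; 2; 5; 1

Execution, op by op:
  [-41, -46, 38, -34, -48, -22, 24, -37] -> [41, 46, -38, 34, 48, 22, -24, 37] -> [-38, -24, 22, 34, 37, 41, 46, 48] -> [-40, -26, 20, 32, 35, 39, 44, 46] -> [-39, -25, 21, 33, 36, 40, 45, 47] -> 6
  [-2, 15, 22, 42, 44, 20, -25, 50, 15] -> [2, -15, -22, -42, -44, -20, 25, -50, -15] -> [-50, -44, -42, -22, -20, -15, -15, 2, 25] -> [-52, -46, -44, -24, -22, -17, -17, 0, 23] -> [-51, -45, -43, -23, -21, -16, -16, 1, 24] -> 6
  [38, 49, -34, -10, -24, 2, 44, 16, 42] -> [-38, -49, 34, 10, 24, -2, -44, -16, -42] -> [-49, -44, -42, -38, -16, -2, 10, 24, 34] -> [-51, -46, -44, -40, -18, -4, 8, 22, 32] -> [-50, -45, -43, -39, -17, -3, 9, 23, 33] -> 8
  [34, 45, -41, 12, -49] -> [-34, -45, 41, -12, 49] -> [-45, -34, -12, 41, 49] -> [-47, -36, -14, 39, 47] -> [-46, -35, -13, 40, 48] -> 2
  [31, -40, -48, -31, 2, -34, -19, -40, 37, 43] -> [-31, 40, 48, 31, -2, 34, 19, 40, -37, -43] -> [-43, -37, -31, -2, 19, 31, 34, 40, 40, 48] -> [-45, -39, -33, -4, 17, 29, 32, 38, 38, 46] -> [-44, -38, -32, -3, 18, 30, 33, 39, 39, 47] -> 5
  [17, 36, 45, 43] -> [-17, -36, -45, -43] -> [-45, -43, -36, -17] -> [-47, -45, -38, -19] -> [-46, -44, -37, -18] -> 1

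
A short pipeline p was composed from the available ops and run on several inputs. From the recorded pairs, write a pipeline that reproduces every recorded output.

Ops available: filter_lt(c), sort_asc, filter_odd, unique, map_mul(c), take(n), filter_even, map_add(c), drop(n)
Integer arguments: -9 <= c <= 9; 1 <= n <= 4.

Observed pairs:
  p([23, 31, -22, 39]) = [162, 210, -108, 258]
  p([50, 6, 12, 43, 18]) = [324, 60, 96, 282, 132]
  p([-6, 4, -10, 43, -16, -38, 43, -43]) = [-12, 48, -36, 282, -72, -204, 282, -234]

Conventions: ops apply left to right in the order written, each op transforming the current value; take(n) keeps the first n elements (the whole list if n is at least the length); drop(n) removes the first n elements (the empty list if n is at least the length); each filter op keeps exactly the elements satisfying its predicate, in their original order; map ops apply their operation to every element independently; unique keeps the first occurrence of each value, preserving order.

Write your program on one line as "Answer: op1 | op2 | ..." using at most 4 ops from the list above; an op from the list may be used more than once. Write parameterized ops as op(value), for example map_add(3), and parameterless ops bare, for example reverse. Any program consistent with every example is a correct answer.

map_add(9) | map_add(-5) | map_mul(6)

Check, running the answer program on each example:
  [23, 31, -22, 39] -> [32, 40, -13, 48] -> [27, 35, -18, 43] -> [162, 210, -108, 258]
  [50, 6, 12, 43, 18] -> [59, 15, 21, 52, 27] -> [54, 10, 16, 47, 22] -> [324, 60, 96, 282, 132]
  [-6, 4, -10, 43, -16, -38, 43, -43] -> [3, 13, -1, 52, -7, -29, 52, -34] -> [-2, 8, -6, 47, -12, -34, 47, -39] -> [-12, 48, -36, 282, -72, -204, 282, -234]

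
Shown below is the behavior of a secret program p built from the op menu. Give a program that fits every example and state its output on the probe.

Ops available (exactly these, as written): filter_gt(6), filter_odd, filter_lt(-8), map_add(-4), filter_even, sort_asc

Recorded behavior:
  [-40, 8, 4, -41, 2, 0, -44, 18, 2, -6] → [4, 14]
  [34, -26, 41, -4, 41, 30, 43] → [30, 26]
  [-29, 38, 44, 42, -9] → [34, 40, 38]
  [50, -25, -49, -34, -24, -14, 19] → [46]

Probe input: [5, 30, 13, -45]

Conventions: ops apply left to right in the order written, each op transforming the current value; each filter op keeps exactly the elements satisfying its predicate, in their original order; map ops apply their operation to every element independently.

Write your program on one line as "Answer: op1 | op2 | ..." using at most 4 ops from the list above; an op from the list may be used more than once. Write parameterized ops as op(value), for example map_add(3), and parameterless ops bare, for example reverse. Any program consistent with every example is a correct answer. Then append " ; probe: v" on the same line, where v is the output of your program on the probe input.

filter_gt(6) | map_add(-4) | filter_even ; probe: [26]

Check, running the answer program on each example:
  [-40, 8, 4, -41, 2, 0, -44, 18, 2, -6] -> [8, 18] -> [4, 14] -> [4, 14]
  [34, -26, 41, -4, 41, 30, 43] -> [34, 41, 41, 30, 43] -> [30, 37, 37, 26, 39] -> [30, 26]
  [-29, 38, 44, 42, -9] -> [38, 44, 42] -> [34, 40, 38] -> [34, 40, 38]
  [50, -25, -49, -34, -24, -14, 19] -> [50, 19] -> [46, 15] -> [46]
  probe: [5, 30, 13, -45] -> [30, 13] -> [26, 9] -> [26]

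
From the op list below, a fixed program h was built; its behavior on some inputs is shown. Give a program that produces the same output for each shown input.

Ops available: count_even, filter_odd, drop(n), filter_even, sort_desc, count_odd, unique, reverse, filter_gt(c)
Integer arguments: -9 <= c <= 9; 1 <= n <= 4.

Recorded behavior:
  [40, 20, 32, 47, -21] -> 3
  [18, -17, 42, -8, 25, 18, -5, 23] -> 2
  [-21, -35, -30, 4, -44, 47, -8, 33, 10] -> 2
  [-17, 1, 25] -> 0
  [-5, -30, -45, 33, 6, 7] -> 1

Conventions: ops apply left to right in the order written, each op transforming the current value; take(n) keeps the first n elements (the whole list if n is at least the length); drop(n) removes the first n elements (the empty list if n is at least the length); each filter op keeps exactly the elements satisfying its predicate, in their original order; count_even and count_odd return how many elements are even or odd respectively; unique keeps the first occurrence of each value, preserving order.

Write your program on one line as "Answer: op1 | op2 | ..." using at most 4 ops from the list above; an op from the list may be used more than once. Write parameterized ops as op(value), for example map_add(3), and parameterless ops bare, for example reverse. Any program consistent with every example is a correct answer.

unique | sort_desc | filter_gt(0) | count_even

Check, running the answer program on each example:
  [40, 20, 32, 47, -21] -> [40, 20, 32, 47, -21] -> [47, 40, 32, 20, -21] -> [47, 40, 32, 20] -> 3
  [18, -17, 42, -8, 25, 18, -5, 23] -> [18, -17, 42, -8, 25, -5, 23] -> [42, 25, 23, 18, -5, -8, -17] -> [42, 25, 23, 18] -> 2
  [-21, -35, -30, 4, -44, 47, -8, 33, 10] -> [-21, -35, -30, 4, -44, 47, -8, 33, 10] -> [47, 33, 10, 4, -8, -21, -30, -35, -44] -> [47, 33, 10, 4] -> 2
  [-17, 1, 25] -> [-17, 1, 25] -> [25, 1, -17] -> [25, 1] -> 0
  [-5, -30, -45, 33, 6, 7] -> [-5, -30, -45, 33, 6, 7] -> [33, 7, 6, -5, -30, -45] -> [33, 7, 6] -> 1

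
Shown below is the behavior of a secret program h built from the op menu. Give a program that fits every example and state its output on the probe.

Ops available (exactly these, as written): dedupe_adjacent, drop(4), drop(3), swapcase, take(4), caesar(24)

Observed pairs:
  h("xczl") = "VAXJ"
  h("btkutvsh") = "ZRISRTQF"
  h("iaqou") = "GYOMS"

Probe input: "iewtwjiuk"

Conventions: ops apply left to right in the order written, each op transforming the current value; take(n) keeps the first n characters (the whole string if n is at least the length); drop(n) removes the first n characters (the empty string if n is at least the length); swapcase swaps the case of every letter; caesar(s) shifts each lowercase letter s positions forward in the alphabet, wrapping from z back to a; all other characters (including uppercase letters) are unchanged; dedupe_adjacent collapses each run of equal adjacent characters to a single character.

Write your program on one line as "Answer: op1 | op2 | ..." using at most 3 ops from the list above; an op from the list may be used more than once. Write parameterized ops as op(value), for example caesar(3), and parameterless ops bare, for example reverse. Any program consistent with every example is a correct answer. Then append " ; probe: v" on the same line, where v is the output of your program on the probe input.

caesar(24) | swapcase ; probe: "GCURUHGSI"

Check, running the answer program on each example:
  "xczl" -> "vaxj" -> "VAXJ"
  "btkutvsh" -> "zrisrtqf" -> "ZRISRTQF"
  "iaqou" -> "gyoms" -> "GYOMS"
  probe: "iewtwjiuk" -> "gcuruhgsi" -> "GCURUHGSI"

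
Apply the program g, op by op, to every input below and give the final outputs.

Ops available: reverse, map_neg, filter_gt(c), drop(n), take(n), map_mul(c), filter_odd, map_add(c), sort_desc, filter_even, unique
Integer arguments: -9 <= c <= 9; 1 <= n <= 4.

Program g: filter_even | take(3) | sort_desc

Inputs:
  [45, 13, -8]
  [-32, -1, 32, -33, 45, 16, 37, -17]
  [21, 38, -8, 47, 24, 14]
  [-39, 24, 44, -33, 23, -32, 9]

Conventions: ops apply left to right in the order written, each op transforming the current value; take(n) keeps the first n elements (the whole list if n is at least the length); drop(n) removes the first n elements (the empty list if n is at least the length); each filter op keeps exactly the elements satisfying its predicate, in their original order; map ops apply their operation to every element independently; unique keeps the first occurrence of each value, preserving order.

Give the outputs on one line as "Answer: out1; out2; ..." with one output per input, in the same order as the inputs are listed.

[-8]; [32, 16, -32]; [38, 24, -8]; [44, 24, -32]

Execution, op by op:
  [45, 13, -8] -> [-8] -> [-8] -> [-8]
  [-32, -1, 32, -33, 45, 16, 37, -17] -> [-32, 32, 16] -> [-32, 32, 16] -> [32, 16, -32]
  [21, 38, -8, 47, 24, 14] -> [38, -8, 24, 14] -> [38, -8, 24] -> [38, 24, -8]
  [-39, 24, 44, -33, 23, -32, 9] -> [24, 44, -32] -> [24, 44, -32] -> [44, 24, -32]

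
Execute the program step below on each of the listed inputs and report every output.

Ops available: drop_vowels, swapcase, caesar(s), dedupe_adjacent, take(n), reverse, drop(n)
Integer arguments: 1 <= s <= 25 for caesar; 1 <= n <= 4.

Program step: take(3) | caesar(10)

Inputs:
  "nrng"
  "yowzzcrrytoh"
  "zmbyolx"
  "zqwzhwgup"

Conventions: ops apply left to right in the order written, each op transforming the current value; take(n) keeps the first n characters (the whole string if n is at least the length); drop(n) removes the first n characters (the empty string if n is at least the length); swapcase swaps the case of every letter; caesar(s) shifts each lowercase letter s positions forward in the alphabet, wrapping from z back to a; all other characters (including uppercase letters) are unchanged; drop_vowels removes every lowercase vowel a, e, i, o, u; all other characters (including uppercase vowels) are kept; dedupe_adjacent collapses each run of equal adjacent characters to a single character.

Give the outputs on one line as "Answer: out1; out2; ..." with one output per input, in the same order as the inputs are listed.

Execution, op by op:
  "nrng" -> "nrn" -> "xbx"
  "yowzzcrrytoh" -> "yow" -> "iyg"
  "zmbyolx" -> "zmb" -> "jwl"
  "zqwzhwgup" -> "zqw" -> "jag"

"xbx"; "iyg"; "jwl"; "jag"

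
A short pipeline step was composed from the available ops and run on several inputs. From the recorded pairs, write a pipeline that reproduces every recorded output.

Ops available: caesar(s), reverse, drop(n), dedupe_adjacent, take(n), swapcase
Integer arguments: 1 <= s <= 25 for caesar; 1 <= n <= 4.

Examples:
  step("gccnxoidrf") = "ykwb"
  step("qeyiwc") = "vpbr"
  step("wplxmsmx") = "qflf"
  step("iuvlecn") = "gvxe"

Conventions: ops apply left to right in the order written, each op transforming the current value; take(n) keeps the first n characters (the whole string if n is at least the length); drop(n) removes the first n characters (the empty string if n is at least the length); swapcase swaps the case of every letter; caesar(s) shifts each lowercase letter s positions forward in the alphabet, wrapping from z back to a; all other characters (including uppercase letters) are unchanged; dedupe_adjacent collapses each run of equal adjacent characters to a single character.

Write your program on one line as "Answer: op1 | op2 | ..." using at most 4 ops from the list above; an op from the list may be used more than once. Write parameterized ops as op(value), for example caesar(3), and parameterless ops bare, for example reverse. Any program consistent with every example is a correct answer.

reverse | caesar(14) | caesar(5) | take(4)

Check, running the answer program on each example:
  "gccnxoidrf" -> "frdioxnccg" -> "tfrwclbqqu" -> "ykwbhqgvvz" -> "ykwb"
  "qeyiwc" -> "cwiyeq" -> "qkwmse" -> "vpbrxj" -> "vpbr"
  "wplxmsmx" -> "xmsmxlpw" -> "lagalzdk" -> "qflfqeip" -> "qflf"
  "iuvlecn" -> "ncelvui" -> "bqszjiw" -> "gvxeonb" -> "gvxe"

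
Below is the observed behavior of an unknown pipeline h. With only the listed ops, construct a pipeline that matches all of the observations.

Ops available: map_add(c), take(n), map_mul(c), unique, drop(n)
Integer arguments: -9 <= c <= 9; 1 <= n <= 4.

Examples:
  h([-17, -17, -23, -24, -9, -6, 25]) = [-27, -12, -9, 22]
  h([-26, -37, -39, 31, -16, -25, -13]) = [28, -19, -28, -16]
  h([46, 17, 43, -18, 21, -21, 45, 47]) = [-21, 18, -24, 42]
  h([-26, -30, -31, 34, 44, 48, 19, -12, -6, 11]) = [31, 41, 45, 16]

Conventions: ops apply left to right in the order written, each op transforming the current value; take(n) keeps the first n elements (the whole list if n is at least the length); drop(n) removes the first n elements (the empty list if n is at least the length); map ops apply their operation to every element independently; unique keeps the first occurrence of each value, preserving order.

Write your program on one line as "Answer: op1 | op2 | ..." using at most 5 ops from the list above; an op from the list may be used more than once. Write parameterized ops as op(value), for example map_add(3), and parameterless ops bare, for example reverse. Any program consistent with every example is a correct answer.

map_add(-9) | drop(3) | map_add(3) | map_add(3) | take(4)

Check, running the answer program on each example:
  [-17, -17, -23, -24, -9, -6, 25] -> [-26, -26, -32, -33, -18, -15, 16] -> [-33, -18, -15, 16] -> [-30, -15, -12, 19] -> [-27, -12, -9, 22] -> [-27, -12, -9, 22]
  [-26, -37, -39, 31, -16, -25, -13] -> [-35, -46, -48, 22, -25, -34, -22] -> [22, -25, -34, -22] -> [25, -22, -31, -19] -> [28, -19, -28, -16] -> [28, -19, -28, -16]
  [46, 17, 43, -18, 21, -21, 45, 47] -> [37, 8, 34, -27, 12, -30, 36, 38] -> [-27, 12, -30, 36, 38] -> [-24, 15, -27, 39, 41] -> [-21, 18, -24, 42, 44] -> [-21, 18, -24, 42]
  [-26, -30, -31, 34, 44, 48, 19, -12, -6, 11] -> [-35, -39, -40, 25, 35, 39, 10, -21, -15, 2] -> [25, 35, 39, 10, -21, -15, 2] -> [28, 38, 42, 13, -18, -12, 5] -> [31, 41, 45, 16, -15, -9, 8] -> [31, 41, 45, 16]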